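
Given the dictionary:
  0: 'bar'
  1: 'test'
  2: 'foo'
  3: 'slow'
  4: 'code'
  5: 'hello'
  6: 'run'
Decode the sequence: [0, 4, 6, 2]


Look up each index in the dictionary:
  0 -> 'bar'
  4 -> 'code'
  6 -> 'run'
  2 -> 'foo'

Decoded: "bar code run foo"


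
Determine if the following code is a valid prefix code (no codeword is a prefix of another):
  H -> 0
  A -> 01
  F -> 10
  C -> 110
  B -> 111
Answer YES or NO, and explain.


Checking each pair (does one codeword prefix another?):
  H='0' vs A='01': prefix -- VIOLATION

NO -- this is NOT a valid prefix code. H (0) is a prefix of A (01).


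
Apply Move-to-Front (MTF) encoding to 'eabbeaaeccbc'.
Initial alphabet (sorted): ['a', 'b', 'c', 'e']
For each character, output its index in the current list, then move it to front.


MTF encoding:
'e': index 3 in ['a', 'b', 'c', 'e'] -> ['e', 'a', 'b', 'c']
'a': index 1 in ['e', 'a', 'b', 'c'] -> ['a', 'e', 'b', 'c']
'b': index 2 in ['a', 'e', 'b', 'c'] -> ['b', 'a', 'e', 'c']
'b': index 0 in ['b', 'a', 'e', 'c'] -> ['b', 'a', 'e', 'c']
'e': index 2 in ['b', 'a', 'e', 'c'] -> ['e', 'b', 'a', 'c']
'a': index 2 in ['e', 'b', 'a', 'c'] -> ['a', 'e', 'b', 'c']
'a': index 0 in ['a', 'e', 'b', 'c'] -> ['a', 'e', 'b', 'c']
'e': index 1 in ['a', 'e', 'b', 'c'] -> ['e', 'a', 'b', 'c']
'c': index 3 in ['e', 'a', 'b', 'c'] -> ['c', 'e', 'a', 'b']
'c': index 0 in ['c', 'e', 'a', 'b'] -> ['c', 'e', 'a', 'b']
'b': index 3 in ['c', 'e', 'a', 'b'] -> ['b', 'c', 'e', 'a']
'c': index 1 in ['b', 'c', 'e', 'a'] -> ['c', 'b', 'e', 'a']


Output: [3, 1, 2, 0, 2, 2, 0, 1, 3, 0, 3, 1]


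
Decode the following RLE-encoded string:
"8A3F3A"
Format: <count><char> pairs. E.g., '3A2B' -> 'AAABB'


Expanding each <count><char> pair:
  8A -> 'AAAAAAAA'
  3F -> 'FFF'
  3A -> 'AAA'

Decoded = AAAAAAAAFFFAAA


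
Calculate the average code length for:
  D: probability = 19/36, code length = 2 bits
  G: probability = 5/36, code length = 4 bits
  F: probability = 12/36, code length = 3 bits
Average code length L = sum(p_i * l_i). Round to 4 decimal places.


Weighted contributions p_i * l_i:
  D: (19/36) * 2 = 38/36
  G: (5/36) * 4 = 20/36
  F: (12/36) * 3 = 36/36
Sum = (38 + 20 + 36)/36 = 94/36

L = 94/36 = 2.6111 bits/symbol


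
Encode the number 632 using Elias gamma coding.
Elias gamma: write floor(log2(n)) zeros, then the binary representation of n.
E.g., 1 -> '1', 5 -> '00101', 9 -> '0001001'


num_bits = floor(log2(632)) + 1 = 10
leading_zeros = num_bits - 1 = 9
binary(632) = 1001111000

Elias gamma(632) = '000000000' + '1001111000' = 0000000001001111000 (19 bits)


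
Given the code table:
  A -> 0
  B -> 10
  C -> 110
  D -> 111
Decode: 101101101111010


Decoding:
10 -> B
110 -> C
110 -> C
111 -> D
10 -> B
10 -> B


Result: BCCDBB


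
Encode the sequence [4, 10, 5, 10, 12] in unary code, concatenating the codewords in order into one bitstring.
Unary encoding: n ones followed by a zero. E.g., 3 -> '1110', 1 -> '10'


Encode each number as n ones followed by a terminating 0:
  4 -> 11110 (5 bits)
  10 -> 11111111110 (11 bits)
  5 -> 111110 (6 bits)
  10 -> 11111111110 (11 bits)
  12 -> 1111111111110 (13 bits)
Total length = 5 + 11 + 6 + 11 + 13 = 46 bits.

Unary([4, 10, 5, 10, 12]) = 1111011111111110111110111111111101111111111110 (46 bits)


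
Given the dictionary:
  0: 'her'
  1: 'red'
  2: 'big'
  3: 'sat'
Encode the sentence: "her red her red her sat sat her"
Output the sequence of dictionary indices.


Look up each word in the dictionary:
  'her' -> 0
  'red' -> 1
  'her' -> 0
  'red' -> 1
  'her' -> 0
  'sat' -> 3
  'sat' -> 3
  'her' -> 0

Encoded: [0, 1, 0, 1, 0, 3, 3, 0]


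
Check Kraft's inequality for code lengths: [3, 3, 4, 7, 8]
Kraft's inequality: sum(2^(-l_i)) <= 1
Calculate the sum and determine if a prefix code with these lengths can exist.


Sum = 2^(-3) + 2^(-3) + 2^(-4) + 2^(-7) + 2^(-8)
    = 0.125 + 0.125 + 0.0625 + 0.0078125 + 0.00390625
    = 83/256 = 0.32421875
Since 0.32421875 <= 1, Kraft's inequality IS satisfied.
A prefix code with these lengths CAN exist.

Kraft sum = 0.32421875. Satisfied.


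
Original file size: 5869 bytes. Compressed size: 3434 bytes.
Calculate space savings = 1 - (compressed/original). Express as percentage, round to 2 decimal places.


ratio = compressed/original = 3434/5869 = 0.585108
savings = 1 - ratio = 1 - 0.585108 = 0.414892
as a percentage: 0.414892 * 100 = 41.49%

Space savings = 1 - 3434/5869 = 41.49%


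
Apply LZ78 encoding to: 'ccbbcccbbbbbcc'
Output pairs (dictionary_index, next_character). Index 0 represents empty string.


LZ78 encoding steps:
Dictionary: {0: ''}
Step 1: w='' (idx 0), next='c' -> output (0, 'c'), add 'c' as idx 1
Step 2: w='c' (idx 1), next='b' -> output (1, 'b'), add 'cb' as idx 2
Step 3: w='' (idx 0), next='b' -> output (0, 'b'), add 'b' as idx 3
Step 4: w='c' (idx 1), next='c' -> output (1, 'c'), add 'cc' as idx 4
Step 5: w='cb' (idx 2), next='b' -> output (2, 'b'), add 'cbb' as idx 5
Step 6: w='b' (idx 3), next='b' -> output (3, 'b'), add 'bb' as idx 6
Step 7: w='b' (idx 3), next='c' -> output (3, 'c'), add 'bc' as idx 7
Step 8: w='c' (idx 1), end of input -> output (1, '')


Encoded: [(0, 'c'), (1, 'b'), (0, 'b'), (1, 'c'), (2, 'b'), (3, 'b'), (3, 'c'), (1, '')]


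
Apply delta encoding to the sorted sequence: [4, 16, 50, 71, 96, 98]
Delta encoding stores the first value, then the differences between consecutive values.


First value: 4
Deltas:
  16 - 4 = 12
  50 - 16 = 34
  71 - 50 = 21
  96 - 71 = 25
  98 - 96 = 2


Delta encoded: [4, 12, 34, 21, 25, 2]


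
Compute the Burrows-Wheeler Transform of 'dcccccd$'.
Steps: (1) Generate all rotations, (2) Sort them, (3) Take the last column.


Rotations (sorted):
  0: $dcccccd -> last char: d
  1: cccccd$d -> last char: d
  2: ccccd$dc -> last char: c
  3: cccd$dcc -> last char: c
  4: ccd$dccc -> last char: c
  5: cd$dcccc -> last char: c
  6: d$dccccc -> last char: c
  7: dcccccd$ -> last char: $


BWT = ddccccc$


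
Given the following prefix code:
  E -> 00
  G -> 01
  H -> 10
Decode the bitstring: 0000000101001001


Decoding step by step:
Bits 00 -> E
Bits 00 -> E
Bits 00 -> E
Bits 01 -> G
Bits 01 -> G
Bits 00 -> E
Bits 10 -> H
Bits 01 -> G


Decoded message: EEEGGEHG


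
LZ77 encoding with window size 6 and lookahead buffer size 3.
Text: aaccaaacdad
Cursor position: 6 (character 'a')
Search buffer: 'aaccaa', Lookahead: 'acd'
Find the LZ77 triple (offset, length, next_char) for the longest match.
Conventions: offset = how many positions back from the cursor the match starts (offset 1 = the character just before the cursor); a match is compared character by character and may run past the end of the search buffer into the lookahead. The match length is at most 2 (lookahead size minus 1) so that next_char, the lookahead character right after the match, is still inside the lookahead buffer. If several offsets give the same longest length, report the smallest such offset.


Try each offset into the search buffer:
  offset=1 (pos 5, char 'a'): match length 1
  offset=2 (pos 4, char 'a'): match length 1
  offset=3 (pos 3, char 'c'): match length 0
  offset=4 (pos 2, char 'c'): match length 0
  offset=5 (pos 1, char 'a'): match length 2
  offset=6 (pos 0, char 'a'): match length 1
Longest match has length 2 at offset 5.
next_char = character at position 6 + 2 = 8 -> 'd'

Best match: offset=5, length=2 (matching 'ac' starting at position 1)
LZ77 triple: (5, 2, 'd')


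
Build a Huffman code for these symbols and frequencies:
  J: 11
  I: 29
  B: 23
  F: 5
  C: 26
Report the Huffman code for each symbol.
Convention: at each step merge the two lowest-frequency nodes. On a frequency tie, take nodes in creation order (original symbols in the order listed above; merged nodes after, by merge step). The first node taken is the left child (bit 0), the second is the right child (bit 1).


Huffman tree construction:
Step 1: Merge F(5) + J(11) = 16
Step 2: Merge (F+J)(16) + B(23) = 39
Step 3: Merge C(26) + I(29) = 55
Step 4: Merge ((F+J)+B)(39) + (C+I)(55) = 94
Read each symbol's code off the tree from the root (left child = 0, right child = 1).

Codes:
  J: 001 (length 3)
  I: 11 (length 2)
  B: 01 (length 2)
  F: 000 (length 3)
  C: 10 (length 2)
Average code length: 204/94 = 2.1702 bits/symbol


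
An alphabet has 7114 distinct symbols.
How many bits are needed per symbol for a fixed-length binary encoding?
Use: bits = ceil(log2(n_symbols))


log2(7114) = 12.7964
Bracket: 2^12 = 4096 < 7114 <= 2^13 = 8192
So ceil(log2(7114)) = 13

bits = ceil(log2(7114)) = ceil(12.7964) = 13 bits


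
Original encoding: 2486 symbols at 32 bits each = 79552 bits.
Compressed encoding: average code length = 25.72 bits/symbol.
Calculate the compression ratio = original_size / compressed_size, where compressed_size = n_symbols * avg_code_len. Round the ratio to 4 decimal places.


original_size = n_symbols * orig_bits = 2486 * 32 = 79552 bits
compressed_size = n_symbols * avg_code_len = 2486 * 25.72 = 63939.92 bits
ratio = original_size / compressed_size = 79552 / 63939.92 = 1.2442

Compression ratio = 1.2442


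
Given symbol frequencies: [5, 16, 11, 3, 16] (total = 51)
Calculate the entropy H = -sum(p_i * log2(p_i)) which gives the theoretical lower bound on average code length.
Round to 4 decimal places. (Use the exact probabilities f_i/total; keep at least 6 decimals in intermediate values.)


Per-symbol terms -p_i * log2(p_i) with p_i = f_i/51:
  p = 5/51 = 0.098039: log2(p) = -3.350497, -p*log2(p) = 0.328480
  p = 16/51 = 0.313725: log2(p) = -1.672425, -p*log2(p) = 0.524682
  p = 11/51 = 0.215686: log2(p) = -2.212994, -p*log2(p) = 0.477312
  p = 3/51 = 0.058824: log2(p) = -4.087463, -p*log2(p) = 0.240439
  p = 16/51 = 0.313725: log2(p) = -1.672425, -p*log2(p) = 0.524682
H = 0.328480 + 0.524682 + 0.477312 + 0.240439 + 0.524682 = 2.095595

H = 2.0956 bits/symbol


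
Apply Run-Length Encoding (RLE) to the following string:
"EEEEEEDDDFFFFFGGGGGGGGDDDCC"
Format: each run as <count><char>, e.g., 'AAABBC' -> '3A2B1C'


Scanning runs left to right:
  i=0: run of 'E' x 6 -> '6E'
  i=6: run of 'D' x 3 -> '3D'
  i=9: run of 'F' x 5 -> '5F'
  i=14: run of 'G' x 8 -> '8G'
  i=22: run of 'D' x 3 -> '3D'
  i=25: run of 'C' x 2 -> '2C'

RLE = 6E3D5F8G3D2C


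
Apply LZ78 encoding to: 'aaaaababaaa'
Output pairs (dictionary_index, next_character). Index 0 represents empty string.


LZ78 encoding steps:
Dictionary: {0: ''}
Step 1: w='' (idx 0), next='a' -> output (0, 'a'), add 'a' as idx 1
Step 2: w='a' (idx 1), next='a' -> output (1, 'a'), add 'aa' as idx 2
Step 3: w='aa' (idx 2), next='b' -> output (2, 'b'), add 'aab' as idx 3
Step 4: w='a' (idx 1), next='b' -> output (1, 'b'), add 'ab' as idx 4
Step 5: w='aa' (idx 2), next='a' -> output (2, 'a'), add 'aaa' as idx 5


Encoded: [(0, 'a'), (1, 'a'), (2, 'b'), (1, 'b'), (2, 'a')]


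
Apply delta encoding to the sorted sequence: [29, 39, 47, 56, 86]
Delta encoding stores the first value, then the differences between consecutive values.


First value: 29
Deltas:
  39 - 29 = 10
  47 - 39 = 8
  56 - 47 = 9
  86 - 56 = 30


Delta encoded: [29, 10, 8, 9, 30]


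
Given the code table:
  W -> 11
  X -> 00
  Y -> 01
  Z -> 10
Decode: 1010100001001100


Decoding:
10 -> Z
10 -> Z
10 -> Z
00 -> X
01 -> Y
00 -> X
11 -> W
00 -> X


Result: ZZZXYXWX


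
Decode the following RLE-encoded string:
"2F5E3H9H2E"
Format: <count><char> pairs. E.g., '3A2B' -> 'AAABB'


Expanding each <count><char> pair:
  2F -> 'FF'
  5E -> 'EEEEE'
  3H -> 'HHH'
  9H -> 'HHHHHHHHH'
  2E -> 'EE'

Decoded = FFEEEEEHHHHHHHHHHHHEE


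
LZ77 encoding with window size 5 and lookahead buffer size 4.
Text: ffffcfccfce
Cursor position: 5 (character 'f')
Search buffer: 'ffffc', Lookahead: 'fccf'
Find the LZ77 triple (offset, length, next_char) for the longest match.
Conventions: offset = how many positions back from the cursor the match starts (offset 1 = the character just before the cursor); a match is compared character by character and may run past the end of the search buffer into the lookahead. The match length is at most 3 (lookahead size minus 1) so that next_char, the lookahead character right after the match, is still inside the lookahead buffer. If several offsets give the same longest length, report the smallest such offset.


Try each offset into the search buffer:
  offset=1 (pos 4, char 'c'): match length 0
  offset=2 (pos 3, char 'f'): match length 2
  offset=3 (pos 2, char 'f'): match length 1
  offset=4 (pos 1, char 'f'): match length 1
  offset=5 (pos 0, char 'f'): match length 1
Longest match has length 2 at offset 2.
next_char = character at position 5 + 2 = 7 -> 'c'

Best match: offset=2, length=2 (matching 'fc' starting at position 3)
LZ77 triple: (2, 2, 'c')


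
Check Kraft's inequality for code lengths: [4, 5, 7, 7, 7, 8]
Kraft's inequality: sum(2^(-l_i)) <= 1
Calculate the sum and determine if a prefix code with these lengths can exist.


Sum = 2^(-4) + 2^(-5) + 2^(-7) + 2^(-7) + 2^(-7) + 2^(-8)
    = 0.0625 + 0.03125 + 0.0078125 + 0.0078125 + 0.0078125 + 0.00390625
    = 31/256 = 0.12109375
Since 0.12109375 <= 1, Kraft's inequality IS satisfied.
A prefix code with these lengths CAN exist.

Kraft sum = 0.12109375. Satisfied.


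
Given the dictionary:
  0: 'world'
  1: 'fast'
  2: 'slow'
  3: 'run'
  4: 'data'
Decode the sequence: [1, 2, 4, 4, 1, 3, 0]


Look up each index in the dictionary:
  1 -> 'fast'
  2 -> 'slow'
  4 -> 'data'
  4 -> 'data'
  1 -> 'fast'
  3 -> 'run'
  0 -> 'world'

Decoded: "fast slow data data fast run world"


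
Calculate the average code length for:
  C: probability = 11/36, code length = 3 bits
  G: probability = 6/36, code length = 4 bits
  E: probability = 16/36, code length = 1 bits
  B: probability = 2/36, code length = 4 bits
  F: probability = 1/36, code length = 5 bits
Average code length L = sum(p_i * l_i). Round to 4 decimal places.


Weighted contributions p_i * l_i:
  C: (11/36) * 3 = 33/36
  G: (6/36) * 4 = 24/36
  E: (16/36) * 1 = 16/36
  B: (2/36) * 4 = 8/36
  F: (1/36) * 5 = 5/36
Sum = (33 + 24 + 16 + 8 + 5)/36 = 86/36

L = 86/36 = 2.3889 bits/symbol


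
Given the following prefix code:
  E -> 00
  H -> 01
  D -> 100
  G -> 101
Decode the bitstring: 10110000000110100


Decoding step by step:
Bits 101 -> G
Bits 100 -> D
Bits 00 -> E
Bits 00 -> E
Bits 01 -> H
Bits 101 -> G
Bits 00 -> E


Decoded message: GDEEHGE


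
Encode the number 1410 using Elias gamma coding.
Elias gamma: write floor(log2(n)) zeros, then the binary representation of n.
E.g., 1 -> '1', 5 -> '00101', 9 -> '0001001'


num_bits = floor(log2(1410)) + 1 = 11
leading_zeros = num_bits - 1 = 10
binary(1410) = 10110000010

Elias gamma(1410) = '0000000000' + '10110000010' = 000000000010110000010 (21 bits)


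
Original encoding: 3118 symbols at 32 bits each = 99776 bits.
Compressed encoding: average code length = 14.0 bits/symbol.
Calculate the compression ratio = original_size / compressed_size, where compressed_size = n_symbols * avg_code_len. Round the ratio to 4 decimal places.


original_size = n_symbols * orig_bits = 3118 * 32 = 99776 bits
compressed_size = n_symbols * avg_code_len = 3118 * 14.0 = 43652.0 bits
ratio = original_size / compressed_size = 99776 / 43652.0 = 2.2857

Compression ratio = 2.2857


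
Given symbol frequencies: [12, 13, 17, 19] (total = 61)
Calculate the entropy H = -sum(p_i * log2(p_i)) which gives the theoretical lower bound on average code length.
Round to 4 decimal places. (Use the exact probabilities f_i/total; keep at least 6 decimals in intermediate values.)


Per-symbol terms -p_i * log2(p_i) with p_i = f_i/61:
  p = 12/61 = 0.196721: log2(p) = -2.345775, -p*log2(p) = 0.461464
  p = 13/61 = 0.213115: log2(p) = -2.230298, -p*log2(p) = 0.475309
  p = 17/61 = 0.278689: log2(p) = -1.843274, -p*log2(p) = 0.513699
  p = 19/61 = 0.311475: log2(p) = -1.682810, -p*log2(p) = 0.524154
H = 0.461464 + 0.475309 + 0.513699 + 0.524154 = 1.974626

H = 1.9746 bits/symbol


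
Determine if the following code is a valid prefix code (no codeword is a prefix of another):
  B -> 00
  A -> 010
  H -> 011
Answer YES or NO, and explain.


Checking each pair (does one codeword prefix another?):
  B='00' vs A='010': no prefix
  B='00' vs H='011': no prefix
  A='010' vs B='00': no prefix
  A='010' vs H='011': no prefix
  H='011' vs B='00': no prefix
  H='011' vs A='010': no prefix
No violation found over all pairs.

YES -- this is a valid prefix code. No codeword is a prefix of any other codeword.


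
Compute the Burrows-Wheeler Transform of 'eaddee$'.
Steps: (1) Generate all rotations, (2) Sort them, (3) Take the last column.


Rotations (sorted):
  0: $eaddee -> last char: e
  1: addee$e -> last char: e
  2: ddee$ea -> last char: a
  3: dee$ead -> last char: d
  4: e$eadde -> last char: e
  5: eaddee$ -> last char: $
  6: ee$eadd -> last char: d


BWT = eeade$d


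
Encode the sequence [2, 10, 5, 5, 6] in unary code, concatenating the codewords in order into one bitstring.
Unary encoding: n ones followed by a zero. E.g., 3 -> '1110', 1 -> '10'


Encode each number as n ones followed by a terminating 0:
  2 -> 110 (3 bits)
  10 -> 11111111110 (11 bits)
  5 -> 111110 (6 bits)
  5 -> 111110 (6 bits)
  6 -> 1111110 (7 bits)
Total length = 3 + 11 + 6 + 6 + 7 = 33 bits.

Unary([2, 10, 5, 5, 6]) = 110111111111101111101111101111110 (33 bits)


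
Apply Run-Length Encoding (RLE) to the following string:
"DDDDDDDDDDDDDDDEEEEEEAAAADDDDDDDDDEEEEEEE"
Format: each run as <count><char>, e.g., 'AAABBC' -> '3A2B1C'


Scanning runs left to right:
  i=0: run of 'D' x 15 -> '15D'
  i=15: run of 'E' x 6 -> '6E'
  i=21: run of 'A' x 4 -> '4A'
  i=25: run of 'D' x 9 -> '9D'
  i=34: run of 'E' x 7 -> '7E'

RLE = 15D6E4A9D7E


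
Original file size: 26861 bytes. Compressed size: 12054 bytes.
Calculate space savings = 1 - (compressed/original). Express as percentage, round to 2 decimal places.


ratio = compressed/original = 12054/26861 = 0.448755
savings = 1 - ratio = 1 - 0.448755 = 0.551245
as a percentage: 0.551245 * 100 = 55.12%

Space savings = 1 - 12054/26861 = 55.12%


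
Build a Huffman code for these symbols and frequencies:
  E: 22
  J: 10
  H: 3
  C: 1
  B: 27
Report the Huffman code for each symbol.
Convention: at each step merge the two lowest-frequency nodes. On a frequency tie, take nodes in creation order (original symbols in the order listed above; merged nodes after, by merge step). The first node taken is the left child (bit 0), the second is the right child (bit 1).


Huffman tree construction:
Step 1: Merge C(1) + H(3) = 4
Step 2: Merge (C+H)(4) + J(10) = 14
Step 3: Merge ((C+H)+J)(14) + E(22) = 36
Step 4: Merge B(27) + (((C+H)+J)+E)(36) = 63
Read each symbol's code off the tree from the root (left child = 0, right child = 1).

Codes:
  E: 11 (length 2)
  J: 101 (length 3)
  H: 1001 (length 4)
  C: 1000 (length 4)
  B: 0 (length 1)
Average code length: 117/63 = 1.8571 bits/symbol


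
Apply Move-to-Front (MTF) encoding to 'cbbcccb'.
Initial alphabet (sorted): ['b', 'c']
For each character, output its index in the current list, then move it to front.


MTF encoding:
'c': index 1 in ['b', 'c'] -> ['c', 'b']
'b': index 1 in ['c', 'b'] -> ['b', 'c']
'b': index 0 in ['b', 'c'] -> ['b', 'c']
'c': index 1 in ['b', 'c'] -> ['c', 'b']
'c': index 0 in ['c', 'b'] -> ['c', 'b']
'c': index 0 in ['c', 'b'] -> ['c', 'b']
'b': index 1 in ['c', 'b'] -> ['b', 'c']


Output: [1, 1, 0, 1, 0, 0, 1]


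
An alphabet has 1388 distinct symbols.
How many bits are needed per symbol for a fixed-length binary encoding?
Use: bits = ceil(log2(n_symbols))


log2(1388) = 10.4388
Bracket: 2^10 = 1024 < 1388 <= 2^11 = 2048
So ceil(log2(1388)) = 11

bits = ceil(log2(1388)) = ceil(10.4388) = 11 bits


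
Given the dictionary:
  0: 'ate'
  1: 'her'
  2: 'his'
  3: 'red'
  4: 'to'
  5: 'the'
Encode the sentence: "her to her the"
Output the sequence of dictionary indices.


Look up each word in the dictionary:
  'her' -> 1
  'to' -> 4
  'her' -> 1
  'the' -> 5

Encoded: [1, 4, 1, 5]


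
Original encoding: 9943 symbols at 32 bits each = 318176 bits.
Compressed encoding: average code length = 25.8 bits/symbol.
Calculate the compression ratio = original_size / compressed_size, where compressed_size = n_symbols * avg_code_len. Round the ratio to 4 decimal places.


original_size = n_symbols * orig_bits = 9943 * 32 = 318176 bits
compressed_size = n_symbols * avg_code_len = 9943 * 25.8 = 256529.4 bits
ratio = original_size / compressed_size = 318176 / 256529.4 = 1.2403

Compression ratio = 1.2403


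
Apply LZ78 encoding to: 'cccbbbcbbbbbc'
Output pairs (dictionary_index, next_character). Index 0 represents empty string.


LZ78 encoding steps:
Dictionary: {0: ''}
Step 1: w='' (idx 0), next='c' -> output (0, 'c'), add 'c' as idx 1
Step 2: w='c' (idx 1), next='c' -> output (1, 'c'), add 'cc' as idx 2
Step 3: w='' (idx 0), next='b' -> output (0, 'b'), add 'b' as idx 3
Step 4: w='b' (idx 3), next='b' -> output (3, 'b'), add 'bb' as idx 4
Step 5: w='c' (idx 1), next='b' -> output (1, 'b'), add 'cb' as idx 5
Step 6: w='bb' (idx 4), next='b' -> output (4, 'b'), add 'bbb' as idx 6
Step 7: w='b' (idx 3), next='c' -> output (3, 'c'), add 'bc' as idx 7


Encoded: [(0, 'c'), (1, 'c'), (0, 'b'), (3, 'b'), (1, 'b'), (4, 'b'), (3, 'c')]


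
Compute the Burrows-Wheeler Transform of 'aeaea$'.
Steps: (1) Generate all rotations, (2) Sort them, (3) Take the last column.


Rotations (sorted):
  0: $aeaea -> last char: a
  1: a$aeae -> last char: e
  2: aea$ae -> last char: e
  3: aeaea$ -> last char: $
  4: ea$aea -> last char: a
  5: eaea$a -> last char: a


BWT = aee$aa


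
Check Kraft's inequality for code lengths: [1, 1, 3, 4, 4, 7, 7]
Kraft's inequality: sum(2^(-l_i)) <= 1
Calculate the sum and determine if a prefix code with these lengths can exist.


Sum = 2^(-1) + 2^(-1) + 2^(-3) + 2^(-4) + 2^(-4) + 2^(-7) + 2^(-7)
    = 0.5 + 0.5 + 0.125 + 0.0625 + 0.0625 + 0.0078125 + 0.0078125
    = 162/128 = 1.265625
Since 1.265625 > 1, Kraft's inequality is NOT satisfied.
A prefix code with these lengths CANNOT exist.

Kraft sum = 1.265625. Not satisfied.


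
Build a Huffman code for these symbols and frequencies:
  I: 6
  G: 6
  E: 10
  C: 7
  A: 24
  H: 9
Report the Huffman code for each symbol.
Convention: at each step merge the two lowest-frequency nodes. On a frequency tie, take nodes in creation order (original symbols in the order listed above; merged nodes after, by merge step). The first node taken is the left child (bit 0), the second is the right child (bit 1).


Huffman tree construction:
Step 1: Merge I(6) + G(6) = 12
Step 2: Merge C(7) + H(9) = 16
Step 3: Merge E(10) + (I+G)(12) = 22
Step 4: Merge (C+H)(16) + (E+(I+G))(22) = 38
Step 5: Merge A(24) + ((C+H)+(E+(I+G)))(38) = 62
Read each symbol's code off the tree from the root (left child = 0, right child = 1).

Codes:
  I: 1110 (length 4)
  G: 1111 (length 4)
  E: 110 (length 3)
  C: 100 (length 3)
  A: 0 (length 1)
  H: 101 (length 3)
Average code length: 150/62 = 2.4194 bits/symbol


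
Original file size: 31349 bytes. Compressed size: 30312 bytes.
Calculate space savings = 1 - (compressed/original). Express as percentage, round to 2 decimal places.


ratio = compressed/original = 30312/31349 = 0.966921
savings = 1 - ratio = 1 - 0.966921 = 0.033079
as a percentage: 0.033079 * 100 = 3.31%

Space savings = 1 - 30312/31349 = 3.31%


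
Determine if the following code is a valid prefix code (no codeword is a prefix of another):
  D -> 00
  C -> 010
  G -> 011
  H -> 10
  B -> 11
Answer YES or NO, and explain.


Checking each pair (does one codeword prefix another?):
  D='00' vs C='010': no prefix
  D='00' vs G='011': no prefix
  D='00' vs H='10': no prefix
  D='00' vs B='11': no prefix
  C='010' vs D='00': no prefix
  C='010' vs G='011': no prefix
  C='010' vs H='10': no prefix
  C='010' vs B='11': no prefix
  G='011' vs D='00': no prefix
  G='011' vs C='010': no prefix
  G='011' vs H='10': no prefix
  G='011' vs B='11': no prefix
  H='10' vs D='00': no prefix
  H='10' vs C='010': no prefix
  H='10' vs G='011': no prefix
  H='10' vs B='11': no prefix
  B='11' vs D='00': no prefix
  B='11' vs C='010': no prefix
  B='11' vs G='011': no prefix
  B='11' vs H='10': no prefix
No violation found over all pairs.

YES -- this is a valid prefix code. No codeword is a prefix of any other codeword.


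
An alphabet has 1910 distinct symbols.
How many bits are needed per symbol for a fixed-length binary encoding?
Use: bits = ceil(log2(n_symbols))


log2(1910) = 10.8994
Bracket: 2^10 = 1024 < 1910 <= 2^11 = 2048
So ceil(log2(1910)) = 11

bits = ceil(log2(1910)) = ceil(10.8994) = 11 bits


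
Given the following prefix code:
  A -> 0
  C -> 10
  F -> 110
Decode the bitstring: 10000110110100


Decoding step by step:
Bits 10 -> C
Bits 0 -> A
Bits 0 -> A
Bits 0 -> A
Bits 110 -> F
Bits 110 -> F
Bits 10 -> C
Bits 0 -> A


Decoded message: CAAAFFCA


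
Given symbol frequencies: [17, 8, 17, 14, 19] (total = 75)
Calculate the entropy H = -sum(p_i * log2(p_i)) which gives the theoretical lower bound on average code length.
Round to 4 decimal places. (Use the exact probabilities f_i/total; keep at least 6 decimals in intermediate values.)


Per-symbol terms -p_i * log2(p_i) with p_i = f_i/75:
  p = 17/75 = 0.226667: log2(p) = -2.141356, -p*log2(p) = 0.485374
  p = 8/75 = 0.106667: log2(p) = -3.228819, -p*log2(p) = 0.344407
  p = 17/75 = 0.226667: log2(p) = -2.141356, -p*log2(p) = 0.485374
  p = 14/75 = 0.186667: log2(p) = -2.421464, -p*log2(p) = 0.452007
  p = 19/75 = 0.253333: log2(p) = -1.980891, -p*log2(p) = 0.501826
H = 0.485374 + 0.344407 + 0.485374 + 0.452007 + 0.501826 = 2.268988

H = 2.269 bits/symbol


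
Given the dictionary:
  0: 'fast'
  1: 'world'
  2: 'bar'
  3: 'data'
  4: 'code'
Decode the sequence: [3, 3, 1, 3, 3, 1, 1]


Look up each index in the dictionary:
  3 -> 'data'
  3 -> 'data'
  1 -> 'world'
  3 -> 'data'
  3 -> 'data'
  1 -> 'world'
  1 -> 'world'

Decoded: "data data world data data world world"


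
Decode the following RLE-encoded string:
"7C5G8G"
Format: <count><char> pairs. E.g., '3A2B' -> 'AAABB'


Expanding each <count><char> pair:
  7C -> 'CCCCCCC'
  5G -> 'GGGGG'
  8G -> 'GGGGGGGG'

Decoded = CCCCCCCGGGGGGGGGGGGG


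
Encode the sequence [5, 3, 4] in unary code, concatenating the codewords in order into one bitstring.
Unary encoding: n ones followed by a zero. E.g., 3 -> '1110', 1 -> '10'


Encode each number as n ones followed by a terminating 0:
  5 -> 111110 (6 bits)
  3 -> 1110 (4 bits)
  4 -> 11110 (5 bits)
Total length = 6 + 4 + 5 = 15 bits.

Unary([5, 3, 4]) = 111110111011110 (15 bits)


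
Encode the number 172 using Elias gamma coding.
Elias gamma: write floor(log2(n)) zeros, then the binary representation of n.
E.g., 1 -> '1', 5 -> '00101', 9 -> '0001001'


num_bits = floor(log2(172)) + 1 = 8
leading_zeros = num_bits - 1 = 7
binary(172) = 10101100

Elias gamma(172) = '0000000' + '10101100' = 000000010101100 (15 bits)


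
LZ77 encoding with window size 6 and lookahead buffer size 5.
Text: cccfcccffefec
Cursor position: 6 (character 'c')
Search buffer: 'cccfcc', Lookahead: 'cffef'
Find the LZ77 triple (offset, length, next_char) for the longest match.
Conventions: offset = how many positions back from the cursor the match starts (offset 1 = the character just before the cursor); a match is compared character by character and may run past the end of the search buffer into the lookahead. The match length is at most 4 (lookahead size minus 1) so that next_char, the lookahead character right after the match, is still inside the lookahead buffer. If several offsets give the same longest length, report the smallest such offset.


Try each offset into the search buffer:
  offset=1 (pos 5, char 'c'): match length 1
  offset=2 (pos 4, char 'c'): match length 1
  offset=3 (pos 3, char 'f'): match length 0
  offset=4 (pos 2, char 'c'): match length 2
  offset=5 (pos 1, char 'c'): match length 1
  offset=6 (pos 0, char 'c'): match length 1
Longest match has length 2 at offset 4.
next_char = character at position 6 + 2 = 8 -> 'f'

Best match: offset=4, length=2 (matching 'cf' starting at position 2)
LZ77 triple: (4, 2, 'f')


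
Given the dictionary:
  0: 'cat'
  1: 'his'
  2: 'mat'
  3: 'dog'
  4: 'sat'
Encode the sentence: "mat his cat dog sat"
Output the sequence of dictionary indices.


Look up each word in the dictionary:
  'mat' -> 2
  'his' -> 1
  'cat' -> 0
  'dog' -> 3
  'sat' -> 4

Encoded: [2, 1, 0, 3, 4]


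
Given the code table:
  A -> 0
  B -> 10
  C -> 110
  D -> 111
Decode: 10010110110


Decoding:
10 -> B
0 -> A
10 -> B
110 -> C
110 -> C


Result: BABCC


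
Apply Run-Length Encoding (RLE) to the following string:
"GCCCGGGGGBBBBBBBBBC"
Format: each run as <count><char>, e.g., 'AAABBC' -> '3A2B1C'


Scanning runs left to right:
  i=0: run of 'G' x 1 -> '1G'
  i=1: run of 'C' x 3 -> '3C'
  i=4: run of 'G' x 5 -> '5G'
  i=9: run of 'B' x 9 -> '9B'
  i=18: run of 'C' x 1 -> '1C'

RLE = 1G3C5G9B1C


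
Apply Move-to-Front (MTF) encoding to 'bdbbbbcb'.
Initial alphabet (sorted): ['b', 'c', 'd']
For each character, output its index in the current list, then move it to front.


MTF encoding:
'b': index 0 in ['b', 'c', 'd'] -> ['b', 'c', 'd']
'd': index 2 in ['b', 'c', 'd'] -> ['d', 'b', 'c']
'b': index 1 in ['d', 'b', 'c'] -> ['b', 'd', 'c']
'b': index 0 in ['b', 'd', 'c'] -> ['b', 'd', 'c']
'b': index 0 in ['b', 'd', 'c'] -> ['b', 'd', 'c']
'b': index 0 in ['b', 'd', 'c'] -> ['b', 'd', 'c']
'c': index 2 in ['b', 'd', 'c'] -> ['c', 'b', 'd']
'b': index 1 in ['c', 'b', 'd'] -> ['b', 'c', 'd']


Output: [0, 2, 1, 0, 0, 0, 2, 1]


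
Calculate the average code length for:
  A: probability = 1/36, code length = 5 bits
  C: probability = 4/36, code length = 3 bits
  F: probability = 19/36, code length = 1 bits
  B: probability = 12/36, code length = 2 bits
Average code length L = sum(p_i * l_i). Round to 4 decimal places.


Weighted contributions p_i * l_i:
  A: (1/36) * 5 = 5/36
  C: (4/36) * 3 = 12/36
  F: (19/36) * 1 = 19/36
  B: (12/36) * 2 = 24/36
Sum = (5 + 12 + 19 + 24)/36 = 60/36

L = 60/36 = 1.6667 bits/symbol


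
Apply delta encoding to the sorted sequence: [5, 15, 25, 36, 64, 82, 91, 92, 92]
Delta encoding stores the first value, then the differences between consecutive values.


First value: 5
Deltas:
  15 - 5 = 10
  25 - 15 = 10
  36 - 25 = 11
  64 - 36 = 28
  82 - 64 = 18
  91 - 82 = 9
  92 - 91 = 1
  92 - 92 = 0


Delta encoded: [5, 10, 10, 11, 28, 18, 9, 1, 0]


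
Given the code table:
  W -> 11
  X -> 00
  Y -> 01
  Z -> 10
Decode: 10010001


Decoding:
10 -> Z
01 -> Y
00 -> X
01 -> Y


Result: ZYXY


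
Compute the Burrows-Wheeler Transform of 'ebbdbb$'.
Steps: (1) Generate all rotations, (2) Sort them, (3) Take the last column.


Rotations (sorted):
  0: $ebbdbb -> last char: b
  1: b$ebbdb -> last char: b
  2: bb$ebbd -> last char: d
  3: bbdbb$e -> last char: e
  4: bdbb$eb -> last char: b
  5: dbb$ebb -> last char: b
  6: ebbdbb$ -> last char: $


BWT = bbdebb$


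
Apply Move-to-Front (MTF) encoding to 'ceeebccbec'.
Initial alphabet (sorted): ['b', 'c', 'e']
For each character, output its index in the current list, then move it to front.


MTF encoding:
'c': index 1 in ['b', 'c', 'e'] -> ['c', 'b', 'e']
'e': index 2 in ['c', 'b', 'e'] -> ['e', 'c', 'b']
'e': index 0 in ['e', 'c', 'b'] -> ['e', 'c', 'b']
'e': index 0 in ['e', 'c', 'b'] -> ['e', 'c', 'b']
'b': index 2 in ['e', 'c', 'b'] -> ['b', 'e', 'c']
'c': index 2 in ['b', 'e', 'c'] -> ['c', 'b', 'e']
'c': index 0 in ['c', 'b', 'e'] -> ['c', 'b', 'e']
'b': index 1 in ['c', 'b', 'e'] -> ['b', 'c', 'e']
'e': index 2 in ['b', 'c', 'e'] -> ['e', 'b', 'c']
'c': index 2 in ['e', 'b', 'c'] -> ['c', 'e', 'b']


Output: [1, 2, 0, 0, 2, 2, 0, 1, 2, 2]


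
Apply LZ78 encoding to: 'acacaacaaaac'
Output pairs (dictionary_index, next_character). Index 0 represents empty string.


LZ78 encoding steps:
Dictionary: {0: ''}
Step 1: w='' (idx 0), next='a' -> output (0, 'a'), add 'a' as idx 1
Step 2: w='' (idx 0), next='c' -> output (0, 'c'), add 'c' as idx 2
Step 3: w='a' (idx 1), next='c' -> output (1, 'c'), add 'ac' as idx 3
Step 4: w='a' (idx 1), next='a' -> output (1, 'a'), add 'aa' as idx 4
Step 5: w='c' (idx 2), next='a' -> output (2, 'a'), add 'ca' as idx 5
Step 6: w='aa' (idx 4), next='a' -> output (4, 'a'), add 'aaa' as idx 6
Step 7: w='c' (idx 2), end of input -> output (2, '')


Encoded: [(0, 'a'), (0, 'c'), (1, 'c'), (1, 'a'), (2, 'a'), (4, 'a'), (2, '')]


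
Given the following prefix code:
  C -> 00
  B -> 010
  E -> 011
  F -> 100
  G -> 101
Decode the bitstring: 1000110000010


Decoding step by step:
Bits 100 -> F
Bits 011 -> E
Bits 00 -> C
Bits 00 -> C
Bits 010 -> B


Decoded message: FECCB


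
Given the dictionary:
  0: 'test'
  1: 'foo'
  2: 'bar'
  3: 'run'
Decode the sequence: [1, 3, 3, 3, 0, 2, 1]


Look up each index in the dictionary:
  1 -> 'foo'
  3 -> 'run'
  3 -> 'run'
  3 -> 'run'
  0 -> 'test'
  2 -> 'bar'
  1 -> 'foo'

Decoded: "foo run run run test bar foo"


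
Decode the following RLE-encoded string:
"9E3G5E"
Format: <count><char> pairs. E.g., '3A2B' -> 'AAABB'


Expanding each <count><char> pair:
  9E -> 'EEEEEEEEE'
  3G -> 'GGG'
  5E -> 'EEEEE'

Decoded = EEEEEEEEEGGGEEEEE


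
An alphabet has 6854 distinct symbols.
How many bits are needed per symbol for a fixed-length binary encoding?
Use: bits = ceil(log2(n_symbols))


log2(6854) = 12.7427
Bracket: 2^12 = 4096 < 6854 <= 2^13 = 8192
So ceil(log2(6854)) = 13

bits = ceil(log2(6854)) = ceil(12.7427) = 13 bits


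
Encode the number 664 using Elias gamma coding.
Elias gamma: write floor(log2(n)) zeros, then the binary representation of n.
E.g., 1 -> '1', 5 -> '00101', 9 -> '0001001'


num_bits = floor(log2(664)) + 1 = 10
leading_zeros = num_bits - 1 = 9
binary(664) = 1010011000

Elias gamma(664) = '000000000' + '1010011000' = 0000000001010011000 (19 bits)


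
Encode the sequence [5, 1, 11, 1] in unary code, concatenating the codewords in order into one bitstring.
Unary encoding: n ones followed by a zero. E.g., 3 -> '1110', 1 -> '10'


Encode each number as n ones followed by a terminating 0:
  5 -> 111110 (6 bits)
  1 -> 10 (2 bits)
  11 -> 111111111110 (12 bits)
  1 -> 10 (2 bits)
Total length = 6 + 2 + 12 + 2 = 22 bits.

Unary([5, 1, 11, 1]) = 1111101011111111111010 (22 bits)


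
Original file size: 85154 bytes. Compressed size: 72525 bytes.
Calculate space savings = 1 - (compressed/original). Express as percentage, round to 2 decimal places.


ratio = compressed/original = 72525/85154 = 0.851692
savings = 1 - ratio = 1 - 0.851692 = 0.148308
as a percentage: 0.148308 * 100 = 14.83%

Space savings = 1 - 72525/85154 = 14.83%


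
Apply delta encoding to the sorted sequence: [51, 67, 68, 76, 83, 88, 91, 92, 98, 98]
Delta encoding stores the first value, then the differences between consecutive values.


First value: 51
Deltas:
  67 - 51 = 16
  68 - 67 = 1
  76 - 68 = 8
  83 - 76 = 7
  88 - 83 = 5
  91 - 88 = 3
  92 - 91 = 1
  98 - 92 = 6
  98 - 98 = 0


Delta encoded: [51, 16, 1, 8, 7, 5, 3, 1, 6, 0]


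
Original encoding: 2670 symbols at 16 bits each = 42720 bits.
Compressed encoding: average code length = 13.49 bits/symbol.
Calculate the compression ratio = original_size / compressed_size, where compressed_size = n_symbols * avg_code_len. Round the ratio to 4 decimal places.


original_size = n_symbols * orig_bits = 2670 * 16 = 42720 bits
compressed_size = n_symbols * avg_code_len = 2670 * 13.49 = 36018.3 bits
ratio = original_size / compressed_size = 42720 / 36018.3 = 1.1861

Compression ratio = 1.1861


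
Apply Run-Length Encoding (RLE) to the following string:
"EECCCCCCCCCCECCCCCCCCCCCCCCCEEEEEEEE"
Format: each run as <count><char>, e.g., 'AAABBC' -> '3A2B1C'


Scanning runs left to right:
  i=0: run of 'E' x 2 -> '2E'
  i=2: run of 'C' x 10 -> '10C'
  i=12: run of 'E' x 1 -> '1E'
  i=13: run of 'C' x 15 -> '15C'
  i=28: run of 'E' x 8 -> '8E'

RLE = 2E10C1E15C8E


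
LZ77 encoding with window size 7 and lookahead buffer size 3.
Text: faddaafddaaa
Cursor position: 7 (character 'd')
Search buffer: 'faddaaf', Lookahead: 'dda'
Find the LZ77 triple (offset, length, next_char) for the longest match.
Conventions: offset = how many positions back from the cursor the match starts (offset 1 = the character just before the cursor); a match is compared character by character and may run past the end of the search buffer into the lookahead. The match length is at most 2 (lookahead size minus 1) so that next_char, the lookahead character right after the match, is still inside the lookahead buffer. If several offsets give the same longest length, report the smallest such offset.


Try each offset into the search buffer:
  offset=1 (pos 6, char 'f'): match length 0
  offset=2 (pos 5, char 'a'): match length 0
  offset=3 (pos 4, char 'a'): match length 0
  offset=4 (pos 3, char 'd'): match length 1
  offset=5 (pos 2, char 'd'): match length 2
  offset=6 (pos 1, char 'a'): match length 0
  offset=7 (pos 0, char 'f'): match length 0
Longest match has length 2 at offset 5.
next_char = character at position 7 + 2 = 9 -> 'a'

Best match: offset=5, length=2 (matching 'dd' starting at position 2)
LZ77 triple: (5, 2, 'a')


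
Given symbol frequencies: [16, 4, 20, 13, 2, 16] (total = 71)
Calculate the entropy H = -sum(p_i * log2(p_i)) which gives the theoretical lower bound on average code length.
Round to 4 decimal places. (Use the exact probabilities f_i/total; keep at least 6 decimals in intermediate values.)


Per-symbol terms -p_i * log2(p_i) with p_i = f_i/71:
  p = 16/71 = 0.225352: log2(p) = -2.149747, -p*log2(p) = 0.484450
  p = 4/71 = 0.056338: log2(p) = -4.149747, -p*log2(p) = 0.233789
  p = 20/71 = 0.281690: log2(p) = -1.827819, -p*log2(p) = 0.514879
  p = 13/71 = 0.183099: log2(p) = -2.449307, -p*log2(p) = 0.448465
  p = 2/71 = 0.028169: log2(p) = -5.149747, -p*log2(p) = 0.145063
  p = 16/71 = 0.225352: log2(p) = -2.149747, -p*log2(p) = 0.484450
H = 0.484450 + 0.233789 + 0.514879 + 0.448465 + 0.145063 + 0.484450 = 2.311096

H = 2.3111 bits/symbol


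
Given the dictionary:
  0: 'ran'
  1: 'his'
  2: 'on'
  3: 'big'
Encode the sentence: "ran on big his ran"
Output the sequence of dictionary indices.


Look up each word in the dictionary:
  'ran' -> 0
  'on' -> 2
  'big' -> 3
  'his' -> 1
  'ran' -> 0

Encoded: [0, 2, 3, 1, 0]


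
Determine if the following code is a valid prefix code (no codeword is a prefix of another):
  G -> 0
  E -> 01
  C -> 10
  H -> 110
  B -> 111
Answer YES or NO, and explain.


Checking each pair (does one codeword prefix another?):
  G='0' vs E='01': prefix -- VIOLATION

NO -- this is NOT a valid prefix code. G (0) is a prefix of E (01).


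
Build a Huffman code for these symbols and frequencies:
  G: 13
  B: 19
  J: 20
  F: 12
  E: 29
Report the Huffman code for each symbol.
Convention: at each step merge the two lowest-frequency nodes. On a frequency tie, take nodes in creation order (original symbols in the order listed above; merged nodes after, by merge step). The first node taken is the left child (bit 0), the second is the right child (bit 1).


Huffman tree construction:
Step 1: Merge F(12) + G(13) = 25
Step 2: Merge B(19) + J(20) = 39
Step 3: Merge (F+G)(25) + E(29) = 54
Step 4: Merge (B+J)(39) + ((F+G)+E)(54) = 93
Read each symbol's code off the tree from the root (left child = 0, right child = 1).

Codes:
  G: 101 (length 3)
  B: 00 (length 2)
  J: 01 (length 2)
  F: 100 (length 3)
  E: 11 (length 2)
Average code length: 211/93 = 2.2688 bits/symbol


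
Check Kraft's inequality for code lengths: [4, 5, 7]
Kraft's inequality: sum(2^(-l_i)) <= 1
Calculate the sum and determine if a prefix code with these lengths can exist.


Sum = 2^(-4) + 2^(-5) + 2^(-7)
    = 0.0625 + 0.03125 + 0.0078125
    = 13/128 = 0.1015625
Since 0.1015625 <= 1, Kraft's inequality IS satisfied.
A prefix code with these lengths CAN exist.

Kraft sum = 0.1015625. Satisfied.


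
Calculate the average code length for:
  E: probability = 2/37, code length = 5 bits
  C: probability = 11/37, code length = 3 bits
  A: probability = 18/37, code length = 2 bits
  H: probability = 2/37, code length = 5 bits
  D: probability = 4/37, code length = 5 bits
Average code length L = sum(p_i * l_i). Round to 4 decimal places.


Weighted contributions p_i * l_i:
  E: (2/37) * 5 = 10/37
  C: (11/37) * 3 = 33/37
  A: (18/37) * 2 = 36/37
  H: (2/37) * 5 = 10/37
  D: (4/37) * 5 = 20/37
Sum = (10 + 33 + 36 + 10 + 20)/37 = 109/37

L = 109/37 = 2.9459 bits/symbol
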